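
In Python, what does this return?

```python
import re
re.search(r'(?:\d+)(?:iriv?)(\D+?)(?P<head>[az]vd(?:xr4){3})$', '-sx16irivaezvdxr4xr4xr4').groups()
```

The match spans [3:23] → '16irivaezvdxr4xr4xr4'.
Captured: group 1 = 'ae', group 2 = 'zvdxr4xr4xr4'.

('ae', 'zvdxr4xr4xr4')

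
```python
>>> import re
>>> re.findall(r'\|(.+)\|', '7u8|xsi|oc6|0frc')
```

['xsi|oc6']

Matches: at [3:12] match '|xsi|oc6|', group 1 = 'xsi|oc6'.
Because there's exactly one group, `findall` drops the full match and keeps group 1 from the one hit.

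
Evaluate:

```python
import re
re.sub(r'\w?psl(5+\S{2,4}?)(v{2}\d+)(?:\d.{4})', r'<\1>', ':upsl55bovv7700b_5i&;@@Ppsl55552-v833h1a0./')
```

':<55bo>&;@@Ppsl55552-v833h1a0./'

The pattern matches optionally a word character, then the literal 'psl'; then one or more of the literal '5', then 2 to 4 of a non-whitespace character (lazy) (captured); then exactly 2 of a literal 'v', then one or more of a digit (captured); then a digit, then exactly 4 of any character (non-capturing group).
Matches: at [1:19] → 'upsl55bovv7700b_5i'.
The replacement refers to a captured group, so each match is rewritten using its own captured text.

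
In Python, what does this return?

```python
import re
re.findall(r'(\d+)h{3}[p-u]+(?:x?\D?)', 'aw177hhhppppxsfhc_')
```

['177']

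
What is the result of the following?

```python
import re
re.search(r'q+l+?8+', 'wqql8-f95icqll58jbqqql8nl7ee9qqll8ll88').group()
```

The pattern matches one or more of a literal 'q'; then one or more of a literal 'l' (lazy), then one or more of a literal '8'.
`search` walks the string left to right and returns the first match it finds.
The match spans [1:5] → 'qql8'.

'qql8'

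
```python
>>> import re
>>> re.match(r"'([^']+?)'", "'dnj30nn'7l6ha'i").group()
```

`match` is anchored at position 0; if the pattern doesn't fit there, it returns None.
The match spans [0:9] → "'dnj30nn'".

"'dnj30nn'"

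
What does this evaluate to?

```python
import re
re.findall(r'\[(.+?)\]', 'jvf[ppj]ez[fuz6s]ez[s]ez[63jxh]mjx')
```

Lazy quantifiers expand one character at a time until the remainder of the pattern can match.
Because there's exactly one group, `findall` drops the full match and keeps group 1 from each hit.

['ppj', 'fuz6s', 's', '63jxh']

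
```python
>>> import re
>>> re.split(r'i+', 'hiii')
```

Pattern: one or more of a literal 'i'.
Matches to split on: at [1:4] → 'iii'.
Each match becomes a cut point; 2 segments remain.

['h', '']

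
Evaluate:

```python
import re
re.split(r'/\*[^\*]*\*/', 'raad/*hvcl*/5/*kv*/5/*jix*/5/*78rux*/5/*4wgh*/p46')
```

Splitting on the pattern gives 6 pieces.

['raad', '5', '5', '5', '5', 'p46']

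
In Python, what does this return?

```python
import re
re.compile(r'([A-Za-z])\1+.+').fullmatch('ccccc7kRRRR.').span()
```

(0, 12)

`re.fullmatch` requires the pattern to consume the entire string.
The match spans [0:12] → 'ccccc7kRRRR.'.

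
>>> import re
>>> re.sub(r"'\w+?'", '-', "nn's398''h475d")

`sub` substitutes '-' at each match site.

"nn-'h475d"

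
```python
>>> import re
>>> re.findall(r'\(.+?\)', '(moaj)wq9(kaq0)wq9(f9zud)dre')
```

Because the quantifier is non-greedy, it stops expanding at the earliest point where the rest of the pattern can succeed.
Scanning left to right: at [0:6] → '(moaj)'; at [9:15] → '(kaq0)'; at [18:25] → '(f9zud)'.
Since nothing is captured, `findall` lists the 3 matched substrings directly.

['(moaj)', '(kaq0)', '(f9zud)']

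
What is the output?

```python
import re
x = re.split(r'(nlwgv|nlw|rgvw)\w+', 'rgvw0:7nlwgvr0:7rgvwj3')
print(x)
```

['', 'rgvw', ':7', 'nlwgv', ':7', 'rgvw', '']

`|` is ordered: at each position the engine commits to the first alternative that works.
`re.split` interleaves the captured-group text with the surrounding fragments.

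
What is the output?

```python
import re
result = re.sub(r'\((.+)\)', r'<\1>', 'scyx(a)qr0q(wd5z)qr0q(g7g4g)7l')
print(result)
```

Each match is replaced using the text its own group 1 captured.

scyx<a)qr0q(wd5z)qr0q(g7g4g>7l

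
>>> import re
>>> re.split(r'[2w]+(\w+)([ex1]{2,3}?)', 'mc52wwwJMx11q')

['mc5', 'JMx', '11', 'q']

With a capturing group present, the delimiter's captured portion is kept in the result list.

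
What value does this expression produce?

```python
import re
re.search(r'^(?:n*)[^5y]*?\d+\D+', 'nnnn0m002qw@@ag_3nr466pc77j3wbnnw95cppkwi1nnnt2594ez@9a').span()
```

(0, 6)

The pattern matches anchored at the start of the string; then zero or more of a literal 'n' (non-capturing group); then zero or more of any character except [5y] (lazy), then one or more of a digit, then one or more of a non-digit.
With the lazy modifier that quantifier settles for the fewest repetitions that let the rest of the pattern succeed (the atoms after it are unaffected and can still be greedy).
`re.search` scans for the first position where the pattern succeeds.
The match spans [0:6] → 'nnnn0m'.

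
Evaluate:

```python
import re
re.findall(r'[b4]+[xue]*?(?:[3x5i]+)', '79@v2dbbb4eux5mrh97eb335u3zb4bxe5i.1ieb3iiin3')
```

The pattern matches one or more of one of [b4], then zero or more of one of [xue] (lazy); then one or more of one of [3x5i] (non-capturing group).
Matches: at [6:14] → 'bbb4eux5'; at [20:24] → 'b335'; at [27:31] → 'b4bx'; at [38:43] → 'b3iii'.
Since nothing is captured, `findall` lists the 4 matched substrings directly.

['bbb4eux5', 'b335', 'b4bx', 'b3iii']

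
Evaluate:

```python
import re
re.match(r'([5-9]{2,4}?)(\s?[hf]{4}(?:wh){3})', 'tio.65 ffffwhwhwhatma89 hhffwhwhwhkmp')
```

This matches 2 to 4 of a character in [5-9] (lazy) (captured); then optionally whitespace, then exactly 4 of one of [hf], then the literal 'wh' repeated 3 times (captured).
`match` is anchored at position 0; if the pattern doesn't fit there, it returns None.
Here the string doesn't start with a match, so the call returns None.

None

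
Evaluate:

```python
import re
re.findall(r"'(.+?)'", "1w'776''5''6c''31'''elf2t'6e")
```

['776', '5', '6c', '31', "'elf2t"]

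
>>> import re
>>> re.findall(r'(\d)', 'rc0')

This matches a digit (captured).
Walking the string: at [2:3] match '0', group 1 = '0'.
One capturing group, so `findall` returns just the captured substring from the one match — 1 in all.

['0']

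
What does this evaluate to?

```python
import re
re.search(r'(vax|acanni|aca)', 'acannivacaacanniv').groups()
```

`|` is ordered: at each position the engine commits to the first alternative that works.
Unlike `match`, `search` isn't anchored — it looks for the pattern anywhere in the string.
The match spans [0:6] → 'acanni'.
Captured: group 1 = 'acanni'.

('acanni',)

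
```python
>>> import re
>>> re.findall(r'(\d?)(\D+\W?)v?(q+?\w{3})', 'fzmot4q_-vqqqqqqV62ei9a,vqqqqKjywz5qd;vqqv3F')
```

[('4', 'q_-vqqqqq', 'qV62'), ('9', 'a,vqqq', 'qKjy'), ('5', 'qd;vq', 'qv3F')]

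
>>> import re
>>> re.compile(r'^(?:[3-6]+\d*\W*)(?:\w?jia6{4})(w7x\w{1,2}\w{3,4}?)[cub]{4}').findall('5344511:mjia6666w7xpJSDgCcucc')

['w7xpJSDgC']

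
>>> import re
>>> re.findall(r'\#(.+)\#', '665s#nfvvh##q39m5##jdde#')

With a single group, `findall` returns only what that group captured — 1 item.

['nfvvh##q39m5##jdde']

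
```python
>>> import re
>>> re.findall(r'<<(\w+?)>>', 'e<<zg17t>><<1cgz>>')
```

Scanning left to right: at [1:10] match '<<zg17t>>', group 1 = 'zg17t'; at [10:18] match '<<1cgz>>', group 1 = '1cgz'.
`findall` collects group 1 from each match (2 total).

['zg17t', '1cgz']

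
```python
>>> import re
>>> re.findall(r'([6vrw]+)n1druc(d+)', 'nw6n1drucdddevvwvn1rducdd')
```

[('w6', 'ddd')]

Pattern: one or more of one of [6vrw] (captured); then the literal 'n1d', then the literal 'ruc'; then one or more of a literal 'd' (captured).
Matches: at [1:12] match 'w6n1drucddd', groups = ('w6', 'ddd').
Multiple groups make `findall` return tuples — one 2-tuple for the one match.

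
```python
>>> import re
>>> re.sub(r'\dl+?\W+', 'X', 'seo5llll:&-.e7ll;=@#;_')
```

Each match is replaced by 'X'.

'seoXeX_'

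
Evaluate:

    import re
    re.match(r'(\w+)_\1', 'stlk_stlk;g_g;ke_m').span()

The backreference `\1` re-matches whatever the first group consumed, character for character.
`re.match` only tries the pattern at the start of the string.
The match spans [0:9] → 'stlk_stlk'.
Captured: group 1 = 'stlk'.

(0, 9)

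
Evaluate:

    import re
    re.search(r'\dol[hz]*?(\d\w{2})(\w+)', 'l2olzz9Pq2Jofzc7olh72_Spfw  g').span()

(1, 26)

Pattern: a digit, then the literal 'ol', then zero or more of one of [hz] (lazy); then a digit, then exactly 2 of a word character (captured); then one or more of a word character (captured).
The match spans [1:26] → '2olzz9Pq2Jofzc7olh72_Spfw'.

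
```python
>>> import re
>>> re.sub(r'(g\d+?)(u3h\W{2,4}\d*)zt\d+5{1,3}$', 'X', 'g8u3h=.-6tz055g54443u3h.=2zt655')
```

'g8u3h=.-6tz055X'

The pattern matches the literal 'g', then one or more of a digit (lazy) (captured); then the literal 'u3h', then 2 to 4 of a non-word character, then zero or more of a digit (captured); then the literal 'zt', then one or more of a digit, then 1 to 3 of a literal '5'; then anchored at the end.
Matches: at [14:31] → 'g54443u3h.=2zt655'.
`sub` substitutes 'X' at each match site.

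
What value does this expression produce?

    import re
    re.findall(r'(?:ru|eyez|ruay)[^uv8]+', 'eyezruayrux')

Matches: at [0:5] → 'eyezr'; at [8:11] → 'rux'.
`findall` yields the raw match text (2 of them) because the pattern has no groups.

['eyezr', 'rux']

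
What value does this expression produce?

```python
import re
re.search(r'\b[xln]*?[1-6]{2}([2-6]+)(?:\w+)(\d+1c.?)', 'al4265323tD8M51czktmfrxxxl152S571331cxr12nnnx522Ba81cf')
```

None

This matches a word boundary (`\b`, zero-width); then zero or more of one of [xln] (lazy), then exactly 2 of a character in [1-6]; then one or more of a character in [2-6] (captured); then one or more of a word character (non-capturing group); then one or more of a digit, then the literal '1c', then optionally any character (captured).
Unlike `match`, `search` isn't anchored — it looks for the pattern anywhere in the string.
Here nothing in the string fits, so the call returns None.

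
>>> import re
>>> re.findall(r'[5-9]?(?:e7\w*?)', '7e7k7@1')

['7e7']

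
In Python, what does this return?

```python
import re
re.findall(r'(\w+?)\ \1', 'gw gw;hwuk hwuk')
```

The backreference `\1` re-matches whatever the first group consumed, character for character.
Because there's exactly one group, `findall` drops the full match and keeps group 1 from each hit.

['gw', 'hwuk']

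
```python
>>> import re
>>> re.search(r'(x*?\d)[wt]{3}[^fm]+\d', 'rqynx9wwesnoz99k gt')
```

None

This matches zero or more of the literal 'x' (lazy), then a digit (captured); then exactly 3 of one of [wt], then one or more of any character except [fm], then a digit.
Here nothing in the string fits, so the call returns None.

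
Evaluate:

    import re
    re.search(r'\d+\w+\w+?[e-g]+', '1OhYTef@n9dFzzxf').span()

The match spans [0:7] → '1OhYTef'.

(0, 7)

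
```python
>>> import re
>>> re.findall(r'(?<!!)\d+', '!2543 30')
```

['543', '30']

A negative assertion filters positions out without eating any characters.
Scanning left to right: at [2:5] → '543'; at [6:8] → '30'.
With no groups in the pattern, `findall` gives back each whole match — 2 here.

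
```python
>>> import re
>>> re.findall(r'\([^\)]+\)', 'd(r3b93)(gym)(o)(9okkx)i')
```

Walking the string: at [1:8] → '(r3b93)'; at [8:13] → '(gym)'; at [13:16] → '(o)'; at [16:23] → '(9okkx)'.
With no groups in the pattern, `findall` gives back each whole match — 4 here.

['(r3b93)', '(gym)', '(o)', '(9okkx)']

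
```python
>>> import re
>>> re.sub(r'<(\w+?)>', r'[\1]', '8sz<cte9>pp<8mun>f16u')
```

'8sz[cte9]pp[8mun]f16u'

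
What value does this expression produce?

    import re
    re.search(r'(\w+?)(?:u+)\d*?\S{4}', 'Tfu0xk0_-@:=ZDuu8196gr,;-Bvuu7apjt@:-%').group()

This matches one or more of a word character (lazy) (captured); then one or more of a literal 'u' (non-capturing group); then zero or more of a digit (lazy), then exactly 4 of a non-whitespace character.
Because the quantifier is non-greedy, it stops expanding at the earliest point where the rest of the pattern can succeed.
Unlike `match`, `search` isn't anchored — it looks for the pattern anywhere in the string.
The match spans [0:7] → 'Tfu0xk0'.
Captured: group 1 = 'Tf'.

'Tfu0xk0'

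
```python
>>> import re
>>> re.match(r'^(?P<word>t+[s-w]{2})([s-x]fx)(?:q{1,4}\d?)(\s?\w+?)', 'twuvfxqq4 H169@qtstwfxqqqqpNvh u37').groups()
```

This matches anchored at the start of the string; then one or more of a literal 't', then exactly 2 of a character in [s-w] (captured as 'word'); then a character in [s-x], then the literal 'fx' (captured); then 1 to 4 of the literal 'q', then optionally a digit (non-capturing group); then optionally whitespace, then one or more of a word character (lazy) (captured).
Lazy quantifiers expand one character at a time until the remainder of the pattern can match.
`match` is anchored at position 0; if the pattern doesn't fit there, it returns None.
The match spans [0:11] → 'twuvfxqq4 H'.
Captured: group 1 = 'twu', group 2 = 'vfx', group 3 = ' H'.

('twu', 'vfx', ' H')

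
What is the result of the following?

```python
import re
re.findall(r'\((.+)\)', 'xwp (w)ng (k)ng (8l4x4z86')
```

['w)ng (k']

With a single group, `findall` returns only what that group captured — 1 item.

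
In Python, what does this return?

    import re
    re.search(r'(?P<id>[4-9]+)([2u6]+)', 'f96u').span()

(1, 4)

The pattern matches one or more of a character in [4-9] (captured as 'id'); then one or more of one of [2u6] (captured).
The match spans [1:4] → '96u'.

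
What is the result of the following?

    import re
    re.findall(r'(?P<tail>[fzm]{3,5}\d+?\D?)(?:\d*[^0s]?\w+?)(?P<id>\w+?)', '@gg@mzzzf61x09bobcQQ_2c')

[('mzzzf6', '9')]

A non-greedy quantifier consumes as few characters as it can — just enough that the remainder of the pattern still matches from where it stops; whatever follows it matches normally.
`findall` packs the 2 group values into a tuple for every match.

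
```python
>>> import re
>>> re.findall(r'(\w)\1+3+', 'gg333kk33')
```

The backreference `\1` re-matches whatever the first group consumed, character for character.
Scanning left to right: at [0:5] match 'gg333', group 1 = 'g'; at [5:9] match 'kk33', group 1 = 'k'.
With a single group, `findall` returns only what that group captured — 2 items.

['g', 'k']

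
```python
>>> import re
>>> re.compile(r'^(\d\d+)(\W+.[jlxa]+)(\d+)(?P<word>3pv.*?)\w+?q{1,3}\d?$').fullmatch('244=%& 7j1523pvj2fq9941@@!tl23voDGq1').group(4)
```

'3pvj2fq9941@@!'

The match spans [0:36] → '244=%& 7j1523pvj2fq9941@@!tl23voDGq1'.
Captured: group 1 = '244', group 2 = '=%& 7j', group 3 = '152', group 4 = '3pvj2fq9941@@!'.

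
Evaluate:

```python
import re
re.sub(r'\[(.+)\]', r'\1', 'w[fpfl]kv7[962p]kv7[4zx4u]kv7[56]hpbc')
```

Matches: at [1:33] → '[fpfl]kv7[962p]kv7[4zx4u]kv7[56]'.
Each match is replaced using the text its own group 1 captured.

'wfpfl]kv7[962p]kv7[4zx4u]kv7[56hpbc'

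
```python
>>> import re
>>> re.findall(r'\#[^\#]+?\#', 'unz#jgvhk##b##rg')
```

['#jgvhk#', '#b#']

Walking the string: at [3:10] → '#jgvhk#'; at [10:13] → '#b#'.
No capturing groups, so `findall` returns the 2 full match strings.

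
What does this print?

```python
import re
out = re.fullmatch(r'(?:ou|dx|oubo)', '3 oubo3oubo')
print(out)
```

None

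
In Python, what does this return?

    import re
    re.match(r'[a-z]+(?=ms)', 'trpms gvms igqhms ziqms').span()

(0, 3)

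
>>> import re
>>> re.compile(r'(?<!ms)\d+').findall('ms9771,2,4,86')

The negative lookahead/lookbehind blocks any match where the forbidden context is present.
With no groups in the pattern, `findall` gives back each whole match — 4 here.

['771', '2', '4', '86']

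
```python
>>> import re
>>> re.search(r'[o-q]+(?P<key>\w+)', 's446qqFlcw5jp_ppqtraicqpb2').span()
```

(4, 26)

The match spans [4:26] → 'qqFlcw5jp_ppqtraicqpb2'.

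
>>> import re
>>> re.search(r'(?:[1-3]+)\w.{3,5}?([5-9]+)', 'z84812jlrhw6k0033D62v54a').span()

(4, 12)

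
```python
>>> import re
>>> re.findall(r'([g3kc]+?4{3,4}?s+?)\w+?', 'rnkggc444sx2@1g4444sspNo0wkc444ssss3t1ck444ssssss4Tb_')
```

This matches one or more of one of [g3kc] (lazy), then 3 to 4 of a literal '4' (lazy), then one or more of the literal 's' (lazy) (captured); then one or more of a word character (lazy).
Scanning left to right: at [2:11] match 'kggc444sx', group 1 = 'kggc444s'; at [14:21] match 'g4444ss', group 1 = 'g4444s'; at [26:33] match 'kc444ss', group 1 = 'kc444s'; at [38:45] match 'ck444ss', group 1 = 'ck444s'.
`findall` collects group 1 from each match (4 total).

['kggc444s', 'g4444s', 'kc444s', 'ck444s']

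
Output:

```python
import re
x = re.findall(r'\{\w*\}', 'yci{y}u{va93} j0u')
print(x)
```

['{y}', '{va93}']

Matches: at [3:6] → '{y}'; at [7:13] → '{va93}'.
With no groups in the pattern, `findall` gives back each whole match — 2 here.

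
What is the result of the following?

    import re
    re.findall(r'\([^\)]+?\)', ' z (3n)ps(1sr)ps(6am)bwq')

`findall` yields the raw match text (3 of them) because the pattern has no groups.

['(3n)', '(1sr)', '(6am)']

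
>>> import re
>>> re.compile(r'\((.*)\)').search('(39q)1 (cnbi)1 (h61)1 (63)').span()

(0, 26)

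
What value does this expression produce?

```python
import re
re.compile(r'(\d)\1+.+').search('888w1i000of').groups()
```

The backreference `\1` re-matches whatever the first group consumed, character for character.
`re.search` tries every starting position until one works.
The match spans [0:11] → '888w1i000of'.
Captured: group 1 = '8'.

('8',)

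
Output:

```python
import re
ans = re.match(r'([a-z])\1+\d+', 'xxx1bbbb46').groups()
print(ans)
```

The match spans [0:4] → 'xxx1'.
Captured: group 1 = 'x'.

('x',)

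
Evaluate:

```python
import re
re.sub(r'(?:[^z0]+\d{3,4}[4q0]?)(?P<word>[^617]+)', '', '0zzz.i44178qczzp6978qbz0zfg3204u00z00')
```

Pattern: one or more of any character except [z0], then 3 to 4 of a digit, then optionally one of [4q0] (non-capturing group); then one or more of any character except [617] (captured as 'word').
Matches: at [4:16] → '.i44178qczzp'; at [16:37] → '6978qbz0zfg3204u00z00'.
Each match is replaced by ''.

'0zzz'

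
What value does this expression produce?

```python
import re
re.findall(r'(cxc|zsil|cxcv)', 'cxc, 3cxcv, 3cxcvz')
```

['cxc', 'cxc', 'cxc']

Branches in `(...|...)` are attempted left-to-right; the first branch that allows the whole pattern to succeed is taken.
Because there's exactly one group, `findall` drops the full match and keeps group 1 from each hit.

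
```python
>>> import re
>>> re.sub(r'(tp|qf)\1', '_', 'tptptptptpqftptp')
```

'__tpqf_'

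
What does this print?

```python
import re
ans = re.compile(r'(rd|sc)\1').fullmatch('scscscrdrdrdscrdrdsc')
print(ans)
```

`\1` has to match the exact text group 1 already captured.
`fullmatch` succeeds only if the pattern covers the string from start to end.
Here the pattern can't cover the whole string, so the call returns None.

None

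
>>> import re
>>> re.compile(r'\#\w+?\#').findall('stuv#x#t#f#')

['#x#', '#f#']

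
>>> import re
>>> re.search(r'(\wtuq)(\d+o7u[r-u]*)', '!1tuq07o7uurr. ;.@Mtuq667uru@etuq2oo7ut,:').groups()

('1tuq', '07o7uurr')

This matches a word character, then the literal 'tuq' (captured); then one or more of a digit, then the literal 'o7u', then zero or more of a character in [r-u] (captured).
`re.search` scans for the first position where the pattern succeeds.
The match spans [1:13] → '1tuq07o7uurr'.
Captured: group 1 = '1tuq', group 2 = '07o7uurr'.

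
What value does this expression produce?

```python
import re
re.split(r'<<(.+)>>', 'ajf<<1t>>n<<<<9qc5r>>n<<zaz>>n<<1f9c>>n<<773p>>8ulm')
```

Matches to split on: at [3:47] → '<<1t>>n<<<<9qc5r>>n<<zaz>>n<<1f9c>>n<<773p>>'.
The group in the pattern means `split` returns the separators' captures alongside the pieces.

['ajf', '1t>>n<<<<9qc5r>>n<<zaz>>n<<1f9c>>n<<773p', '8ulm']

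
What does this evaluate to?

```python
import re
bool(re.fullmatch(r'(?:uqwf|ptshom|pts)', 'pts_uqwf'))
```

`re.fullmatch` is like wrapping the pattern in `^…$` (in single-line mode).
Here the pattern can't cover the whole string, so the call returns None, and `bool(None)` is False.

False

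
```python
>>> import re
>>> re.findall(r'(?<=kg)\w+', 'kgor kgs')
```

The positive lookaround only admits positions where the adjacent text matches; those characters stay outside the span.
Walking the string: at [2:4] → 'or'; at [7:8] → 's'.
Since nothing is captured, `findall` lists the 2 matched substrings directly.

['or', 's']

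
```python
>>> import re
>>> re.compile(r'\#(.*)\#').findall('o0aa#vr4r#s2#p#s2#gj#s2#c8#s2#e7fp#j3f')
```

Walking the string: at [4:35] match '#vr4r#s2#p#s2#gj#s2#c8#s2#e7fp#', group 1 = 'vr4r#s2#p#s2#gj#s2#c8#s2#e7fp'.
One capturing group, so `findall` returns just the captured substring from the one match — 1 in all.

['vr4r#s2#p#s2#gj#s2#c8#s2#e7fp']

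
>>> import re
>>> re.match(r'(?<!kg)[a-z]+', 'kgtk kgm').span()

`(?!…)`/`(?<!…)` only lets a position through if the neighbouring text does NOT match; no characters are consumed.
`match` is anchored at position 0; if the pattern doesn't fit there, it returns None.
The match spans [0:4] → 'kgtk'.

(0, 4)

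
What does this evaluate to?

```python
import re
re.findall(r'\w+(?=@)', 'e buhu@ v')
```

['buhu']

Lookahead/lookbehind check context without consuming it, so the matched span excludes the asserted characters.
Since nothing is captured, `findall` lists the 1 matched substring directly.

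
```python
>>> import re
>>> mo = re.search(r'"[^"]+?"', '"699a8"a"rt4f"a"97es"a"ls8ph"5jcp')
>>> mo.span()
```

(0, 7)

The match spans [0:7] → '"699a8"'.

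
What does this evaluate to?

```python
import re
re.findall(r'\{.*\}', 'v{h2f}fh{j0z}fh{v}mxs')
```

['{h2f}fh{j0z}fh{v}']

No capturing groups, so `findall` returns the 1 full match string.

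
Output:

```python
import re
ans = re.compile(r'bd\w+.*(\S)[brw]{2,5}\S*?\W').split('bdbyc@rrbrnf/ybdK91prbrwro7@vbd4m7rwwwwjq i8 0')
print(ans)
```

Pattern: the literal 'bd', then one or more of a word character; then zero or more of any character; then a non-whitespace character (captured); then 2 to 5 of one of [brw], then zero or more of a non-whitespace character (lazy), then a non-word character.
Matches to split on: at [0:42] → 'bdbyc@rrbrnf/ybdK91prbrwro7@vbd4m7rwwwwjq '.
`re.split` interleaves the captured-group text with the surrounding fragments.

['', 'w', 'i8 0']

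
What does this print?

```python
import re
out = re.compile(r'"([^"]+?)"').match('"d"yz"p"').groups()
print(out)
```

('d',)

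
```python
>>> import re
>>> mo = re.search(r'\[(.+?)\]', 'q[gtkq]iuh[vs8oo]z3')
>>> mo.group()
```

The match spans [1:7] → '[gtkq]'.

'[gtkq]'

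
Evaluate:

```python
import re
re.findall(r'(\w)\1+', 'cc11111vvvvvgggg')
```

['c', '1', 'v', 'g']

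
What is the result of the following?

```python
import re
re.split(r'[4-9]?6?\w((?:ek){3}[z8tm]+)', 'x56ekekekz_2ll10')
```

['x', 'ekekekz', '_2ll10']

Pattern: optionally a character in [4-9], then optionally the literal '6', then a word character; then the literal 'ek' repeated 3 times, then one or more of one of [z8tm] (captured).
Matches to split on: at [1:10] → '56ekekekz'.
With a capturing group present, the delimiter's captured portion is kept in the result list.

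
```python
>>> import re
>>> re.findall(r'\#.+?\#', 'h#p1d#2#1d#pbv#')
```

A non-greedy quantifier consumes as few characters as it can — just enough that the remainder of the pattern still matches from where it stops; whatever follows it matches normally.
No capturing groups, so `findall` returns the 2 full match strings.

['#p1d#', '#1d#']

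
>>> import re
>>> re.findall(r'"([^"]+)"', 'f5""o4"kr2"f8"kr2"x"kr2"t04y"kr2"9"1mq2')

['o4', 'f8', 'x', 't04y', '9']

Scanning left to right: at [3:7] match '"o4"', group 1 = 'o4'; at [10:14] match '"f8"', group 1 = 'f8'; at [17:20] match '"x"', group 1 = 'x'; at [23:29] match '"t04y"', group 1 = 't04y'; at [32:35] match '"9"', group 1 = '9'.
Because there's exactly one group, `findall` drops the full match and keeps group 1 from each hit.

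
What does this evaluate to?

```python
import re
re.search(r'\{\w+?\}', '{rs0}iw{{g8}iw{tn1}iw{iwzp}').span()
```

(0, 5)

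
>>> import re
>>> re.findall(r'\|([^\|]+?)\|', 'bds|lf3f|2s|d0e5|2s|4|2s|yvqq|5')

With a single group, `findall` returns only what that group captured — 4 items.

['lf3f', 'd0e5', '4', 'yvqq']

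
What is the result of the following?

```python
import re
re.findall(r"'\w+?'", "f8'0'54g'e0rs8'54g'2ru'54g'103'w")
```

["'0'", "'e0rs8'", "'2ru'", "'103'"]

Matches: at [2:5] → "'0'"; at [8:15] → "'e0rs8'"; at [18:23] → "'2ru'"; at [26:31] → "'103'".
`findall` yields the raw match text (4 of them) because the pattern has no groups.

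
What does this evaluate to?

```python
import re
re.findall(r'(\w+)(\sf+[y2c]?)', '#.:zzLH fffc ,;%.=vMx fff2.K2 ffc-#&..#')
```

Pattern: one or more of a word character (captured); then whitespace, then one or more of a literal 'f', then optionally one of [y2c] (captured).
Matches: at [3:12] match 'zzLH fffc', groups = ('zzLH', ' fffc'); at [18:26] match 'vMx fff2', groups = ('vMx', ' fff2'); at [27:33] match 'K2 ffc', groups = ('K2', ' ffc').
2 groups means each result is a tuple of 2 captured strings — 3 here.

[('zzLH', ' fffc'), ('vMx', ' fff2'), ('K2', ' ffc')]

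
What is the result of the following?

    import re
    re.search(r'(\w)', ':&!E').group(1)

'E'

Pattern: a word character (captured).
Unlike `match`, `search` isn't anchored — it looks for the pattern anywhere in the string.
The match spans [3:4] → 'E'.
Captured: group 1 = 'E'.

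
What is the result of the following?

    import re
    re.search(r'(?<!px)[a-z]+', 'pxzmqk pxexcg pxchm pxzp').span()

(0, 6)

A negative assertion filters positions out without eating any characters.
The match spans [0:6] → 'pxzmqk'.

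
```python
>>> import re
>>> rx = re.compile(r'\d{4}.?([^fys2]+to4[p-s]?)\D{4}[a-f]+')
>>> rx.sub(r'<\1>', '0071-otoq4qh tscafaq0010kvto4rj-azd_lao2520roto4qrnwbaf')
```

'0071-otoq4qh tscafaq<vto4r>_lao<oto4q>'

The replacement refers to a captured group, so each match is rewritten using its own captured text.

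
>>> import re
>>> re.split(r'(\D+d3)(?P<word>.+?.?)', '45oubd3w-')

`re.split` interleaves the captured-group text with the surrounding fragments.

['45', 'oubd3', 'w-', '']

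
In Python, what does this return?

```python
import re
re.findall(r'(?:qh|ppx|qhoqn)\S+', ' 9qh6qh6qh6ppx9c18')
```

`findall` yields the raw match text (1 of them) because the pattern has no groups.

['qh6qh6qh6ppx9c18']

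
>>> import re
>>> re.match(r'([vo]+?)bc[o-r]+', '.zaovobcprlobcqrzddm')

None

`re.match` won't scan ahead — the pattern has to work from the very first character.
Here position 0 doesn't satisfy it, so the call returns None.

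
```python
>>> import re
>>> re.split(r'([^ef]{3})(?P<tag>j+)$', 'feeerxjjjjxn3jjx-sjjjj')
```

This matches exactly 3 of any character except [ef] (captured); then one or more of a literal 'j' (captured as 'tag'); then anchored at the end.
Matches to split on: at [15:22] → 'x-sjjjj'.
`re.split` interleaves the captured-group text with the surrounding fragments.

['feeerxjjjjxn3jj', 'x-s', 'jjjj', '']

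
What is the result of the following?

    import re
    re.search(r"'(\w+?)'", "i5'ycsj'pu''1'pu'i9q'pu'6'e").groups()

('ycsj',)

`search` walks the string left to right and returns the first match it finds.
The match spans [2:8] → "'ycsj'".
Captured: group 1 = 'ycsj'.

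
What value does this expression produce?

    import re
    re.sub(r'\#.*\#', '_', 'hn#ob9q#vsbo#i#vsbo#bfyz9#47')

'hn_47'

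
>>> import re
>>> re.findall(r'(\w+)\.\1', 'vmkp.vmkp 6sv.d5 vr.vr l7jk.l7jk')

['vmkp', 'vr', 'l7jk']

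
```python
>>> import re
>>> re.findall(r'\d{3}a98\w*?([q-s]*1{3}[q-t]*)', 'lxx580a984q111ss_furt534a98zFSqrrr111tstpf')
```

['q111ss', 'qrrr111tst']

Because the quantifier is non-greedy, it stops expanding at the earliest point where the rest of the pattern can succeed.
With a single group, `findall` returns only what that group captured — 2 items.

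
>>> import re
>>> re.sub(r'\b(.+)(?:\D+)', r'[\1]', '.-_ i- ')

Pattern: a word boundary (`\b`, zero-width); then one or more of any character (captured); then one or more of a non-digit (non-capturing group).
Matches: at [2:7] → '_ i- '.
`\1` in the replacement pulls in group 1's text for each match.

'.-[_ i-]'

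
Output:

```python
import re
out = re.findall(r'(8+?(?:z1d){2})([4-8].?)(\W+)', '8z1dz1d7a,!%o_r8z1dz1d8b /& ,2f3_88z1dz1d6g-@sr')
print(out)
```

[('8z1dz1d', '7a', ',!%'), ('8z1dz1d', '8b', ' /& ,'), ('88z1dz1d', '6g', '-@')]

This matches one or more of a literal '8' (lazy), then the literal 'z1d' repeated 2 times (captured); then a character in [4-8], then optionally any character (captured); then one or more of a non-word character (captured).
Multiple groups make `findall` return tuples — one 3-tuple for each match.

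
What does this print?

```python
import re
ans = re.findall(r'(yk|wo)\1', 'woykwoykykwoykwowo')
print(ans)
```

['yk', 'wo']

A backreference is literal: `\1` must see the identical characters the first group matched.
Walking the string: at [6:10] match 'ykyk', group 1 = 'yk'; at [14:18] match 'wowo', group 1 = 'wo'.
With a single group, `findall` returns only what that group captured — 2 items.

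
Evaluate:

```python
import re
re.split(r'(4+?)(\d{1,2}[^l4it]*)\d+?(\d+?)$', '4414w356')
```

Because the pattern has a capturing group, `split` also inserts each captured text between the pieces.

['', '44', '14w3', '6', '']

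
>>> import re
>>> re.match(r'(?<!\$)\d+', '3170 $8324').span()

(0, 4)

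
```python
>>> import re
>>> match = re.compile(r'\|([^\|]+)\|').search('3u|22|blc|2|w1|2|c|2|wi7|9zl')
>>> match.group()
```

'|22|'

`re.search` scans for the first position where the pattern succeeds.
The match spans [2:6] → '|22|'.
Captured: group 1 = '22'.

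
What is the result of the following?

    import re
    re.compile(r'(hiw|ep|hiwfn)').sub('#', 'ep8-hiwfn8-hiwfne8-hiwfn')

Alternation isn't longest-match — the leftmost alternative that fits at this position is chosen.
Matches: at [0:2] → 'ep'; at [4:7] → 'hiw'; at [11:14] → 'hiw'; at [19:22] → 'hiw'.
Each match is replaced by '#'.

'#8-#fn8-#fne8-#fn'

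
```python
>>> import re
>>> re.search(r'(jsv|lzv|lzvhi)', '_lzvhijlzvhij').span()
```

(1, 4)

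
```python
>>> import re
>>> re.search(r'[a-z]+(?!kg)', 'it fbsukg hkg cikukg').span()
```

(0, 2)

The negative lookahead/lookbehind blocks any match where the forbidden context is present.
The match spans [0:2] → 'it'.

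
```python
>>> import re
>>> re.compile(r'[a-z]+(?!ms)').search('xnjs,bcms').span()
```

Because the assertion is negative and zero-width, positions next to the forbidden text are skipped.
Unlike `match`, `search` isn't anchored — it looks for the pattern anywhere in the string.
The match spans [0:4] → 'xnjs'.

(0, 4)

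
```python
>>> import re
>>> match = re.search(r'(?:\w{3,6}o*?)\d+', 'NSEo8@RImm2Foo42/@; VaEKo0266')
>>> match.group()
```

'NSEo8'

The match spans [0:5] → 'NSEo8'.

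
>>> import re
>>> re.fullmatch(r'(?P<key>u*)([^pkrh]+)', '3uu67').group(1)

The match spans [0:5] → '3uu67'.
Captured: group 1 = '', group 2 = '3uu67'.

''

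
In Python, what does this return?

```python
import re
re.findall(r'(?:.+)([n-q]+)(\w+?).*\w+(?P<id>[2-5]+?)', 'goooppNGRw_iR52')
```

[('p', 'N', '2')]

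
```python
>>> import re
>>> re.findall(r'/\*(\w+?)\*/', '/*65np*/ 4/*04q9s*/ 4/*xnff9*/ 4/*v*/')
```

['65np', '04q9s', 'xnff9', 'v']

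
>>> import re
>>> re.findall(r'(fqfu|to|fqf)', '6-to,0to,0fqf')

['to', 'to', 'fqf']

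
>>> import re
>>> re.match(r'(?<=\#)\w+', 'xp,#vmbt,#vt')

The `(?=…)`/`(?<=…)` assertion just peeks at neighbouring text; it doesn't advance the match position.
`match` is anchored at position 0; if the pattern doesn't fit there, it returns None.
Here the pattern fails at index 0, so the call returns None.

None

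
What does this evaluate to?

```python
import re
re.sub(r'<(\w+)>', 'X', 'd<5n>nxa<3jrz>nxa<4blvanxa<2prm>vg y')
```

Matches: at [1:5] → '<5n>'; at [8:14] → '<3jrz>'; at [26:32] → '<2prm>'.
Every occurrence is swapped for 'X'.

'dXnxaXnxa<4blvanxaXvg y'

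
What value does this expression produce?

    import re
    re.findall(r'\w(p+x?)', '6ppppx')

['ppppx']

Pattern: a word character; then one or more of the literal 'p', then optionally a literal 'x' (captured).
Scanning left to right: at [0:6] match '6ppppx', group 1 = 'ppppx'.
Because there's exactly one group, `findall` drops the full match and keeps group 1 from the one hit.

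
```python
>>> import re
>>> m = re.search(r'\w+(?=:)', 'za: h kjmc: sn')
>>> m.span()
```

(0, 2)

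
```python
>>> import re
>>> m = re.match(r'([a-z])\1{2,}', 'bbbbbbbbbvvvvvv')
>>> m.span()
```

(0, 9)

After group 1 captures some text, `\1` only succeeds where that same text appears again.
`match` is anchored at position 0; if the pattern doesn't fit there, it returns None.
The match spans [0:9] → 'bbbbbbbbb'.
Captured: group 1 = 'b'.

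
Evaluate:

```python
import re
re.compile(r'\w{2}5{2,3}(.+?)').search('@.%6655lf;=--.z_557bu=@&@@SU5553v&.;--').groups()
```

('l',)

The match spans [3:8] → '6655l'.
Captured: group 1 = 'l'.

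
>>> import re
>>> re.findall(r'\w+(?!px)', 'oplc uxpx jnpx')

['oplc', 'uxpx', 'jnpx']

The negative lookahead/lookbehind blocks any match where the forbidden context is present.
With no groups in the pattern, `findall` gives back each whole match — 3 here.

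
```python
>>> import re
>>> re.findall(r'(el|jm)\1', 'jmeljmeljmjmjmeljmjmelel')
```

`\1` has to match the exact text group 1 already captured.
Walking the string: at [8:12] match 'jmjm', group 1 = 'jm'; at [16:20] match 'jmjm', group 1 = 'jm'; at [20:24] match 'elel', group 1 = 'el'.
With a single group, `findall` returns only what that group captured — 3 items.

['jm', 'jm', 'el']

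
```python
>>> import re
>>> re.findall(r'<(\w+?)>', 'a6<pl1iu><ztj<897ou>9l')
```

['pl1iu', '897ou']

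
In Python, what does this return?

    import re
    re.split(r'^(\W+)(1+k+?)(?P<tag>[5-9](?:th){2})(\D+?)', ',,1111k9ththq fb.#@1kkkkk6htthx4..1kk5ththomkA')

['', ',,', '1111k', '9thth', 'q', ' fb.#@1kkkkk6htthx4..1kk5ththomkA']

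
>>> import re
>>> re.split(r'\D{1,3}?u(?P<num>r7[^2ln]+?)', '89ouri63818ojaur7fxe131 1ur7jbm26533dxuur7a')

['89ouri63818', 'r7f', 'xe131 1ur7jbm26533', 'r7a', '']

The pattern matches 1 to 3 of a non-digit (lazy); then a literal 'u'; then the literal 'r7', then one or more of any character except [2ln] (lazy) (captured as 'num').
A `+?`/`*?`/`{m,n}?` starts at its minimum and grows only as far as needed for what follows to match.
Matches to split on: at [11:18] → 'ojaur7f'; at [36:43] → 'dxuur7a'.
Because the pattern has a capturing group, `split` also inserts each captured text between the pieces.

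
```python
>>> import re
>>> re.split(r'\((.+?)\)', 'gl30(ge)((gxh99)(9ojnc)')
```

A `+?`/`*?`/`{m,n}?` starts at its minimum and grows only as far as needed for what follows to match.
Matches to split on: at [4:8] → '(ge)'; at [8:16] → '((gxh99)'; at [16:23] → '(9ojnc)'.
Because the pattern has a capturing group, `split` also inserts each captured text between the pieces.

['gl30', 'ge', '', '(gxh99', '', '9ojnc', '']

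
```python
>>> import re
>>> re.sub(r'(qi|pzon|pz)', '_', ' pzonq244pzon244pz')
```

`|` is ordered: at each position the engine commits to the first alternative that works.
Matches: at [1:5] → 'pzon'; at [9:13] → 'pzon'; at [16:18] → 'pz'.
`sub` substitutes '_' at each match site.

' _q244_244_'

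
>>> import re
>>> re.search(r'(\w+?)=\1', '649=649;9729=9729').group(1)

'649'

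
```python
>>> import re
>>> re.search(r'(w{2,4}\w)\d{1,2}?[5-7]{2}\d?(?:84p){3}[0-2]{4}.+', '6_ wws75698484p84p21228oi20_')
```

Pattern: 2 to 4 of a literal 'w', then a word character (captured); then 1 to 2 of a digit (lazy); then exactly 2 of a character in [5-7], then optionally a digit, then the literal '84p' repeated 3 times; then exactly 4 of a character in [0-2], then one or more of any character.
Unlike `match`, `search` isn't anchored — it looks for the pattern anywhere in the string.
Here the pattern never matches, so the call returns None.

None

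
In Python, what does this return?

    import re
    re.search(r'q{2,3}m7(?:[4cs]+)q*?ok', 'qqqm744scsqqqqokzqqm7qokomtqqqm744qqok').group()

'qqqm744scsqqqqok'

This matches 2 to 3 of the literal 'q', then the literal 'm7'; then one or more of one of [4cs] (non-capturing group); then zero or more of the literal 'q' (lazy), then the literal 'ok'.
`re.search` scans for the first position where the pattern succeeds.
The match spans [0:16] → 'qqqm744scsqqqqok'.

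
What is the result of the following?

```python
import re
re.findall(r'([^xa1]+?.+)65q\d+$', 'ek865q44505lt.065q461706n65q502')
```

The pattern matches one or more of any character except [xa1] (lazy), then one or more of any character (captured); then the literal '65q', then one or more of a digit; then anchored at the end.
Walking the string: at [0:31] match 'ek865q44505lt.065q461706n65q502', group 1 = 'ek865q44505lt.065q461706n'.
With a single group, `findall` returns only what that group captured — 1 item.

['ek865q44505lt.065q461706n']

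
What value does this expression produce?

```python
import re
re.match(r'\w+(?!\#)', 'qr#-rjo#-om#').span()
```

(0, 1)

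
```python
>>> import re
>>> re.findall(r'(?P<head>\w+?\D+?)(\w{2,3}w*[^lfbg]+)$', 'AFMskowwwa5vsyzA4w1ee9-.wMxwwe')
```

[('AF', 'Mskowwwa5vsyzA4w1ee9-.wMxwwe')]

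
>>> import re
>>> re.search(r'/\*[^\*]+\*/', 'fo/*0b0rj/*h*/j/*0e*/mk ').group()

The match spans [9:14] → '/*h*/'.

'/*h*/'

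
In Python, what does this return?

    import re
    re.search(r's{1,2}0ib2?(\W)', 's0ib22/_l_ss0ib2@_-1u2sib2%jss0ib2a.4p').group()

The match spans [10:17] → 'ss0ib2@'.

'ss0ib2@'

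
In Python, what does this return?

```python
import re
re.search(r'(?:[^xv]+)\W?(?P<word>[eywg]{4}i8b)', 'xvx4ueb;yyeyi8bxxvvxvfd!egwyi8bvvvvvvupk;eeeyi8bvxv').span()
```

The pattern matches one or more of any character except [xv] (non-capturing group); then optionally a non-word character; then exactly 4 of one of [eywg], then the literal 'i8b' (captured as 'word').
The match spans [3:15] → '4ueb;yyeyi8b'.

(3, 15)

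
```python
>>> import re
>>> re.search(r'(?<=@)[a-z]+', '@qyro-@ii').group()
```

'qyro'

The positive lookaround only admits positions where the adjacent text matches; those characters stay outside the span.
The match spans [1:5] → 'qyro'.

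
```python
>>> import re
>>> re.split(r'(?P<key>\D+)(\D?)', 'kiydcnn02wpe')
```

['', 'kiydcnn', '', '02', 'wpe', '', '']

The pattern matches one or more of a non-digit (captured as 'key'); then optionally a non-digit (captured).
Matches to split on: at [0:7] → 'kiydcnn'; at [9:12] → 'wpe'.
The group in the pattern means `split` returns the separators' captures alongside the pieces.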